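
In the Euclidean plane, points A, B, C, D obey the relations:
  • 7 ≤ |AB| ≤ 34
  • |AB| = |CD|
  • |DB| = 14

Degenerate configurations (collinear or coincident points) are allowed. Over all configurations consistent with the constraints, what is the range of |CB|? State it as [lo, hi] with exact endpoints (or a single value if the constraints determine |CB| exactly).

|AB| ∈ [7, 34]
|BD| ∈ {14}
|CD| ∈ [7, 34]
|AD| ∈ [0, 48]
|BC| ∈ [0, 48]
|AC| ∈ [0, 82]

|CB| ∈ [0, 48]  (≈ [0.0000, 48.0000])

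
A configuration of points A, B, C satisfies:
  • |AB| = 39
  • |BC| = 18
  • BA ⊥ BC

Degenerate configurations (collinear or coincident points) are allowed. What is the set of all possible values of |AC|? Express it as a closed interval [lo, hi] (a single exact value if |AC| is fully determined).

|AC| = 3·√(205)  (≈ 42.9535)

|AB| ∈ {39}
|BC| ∈ {18}
|AC| ∈ {3·√(205)}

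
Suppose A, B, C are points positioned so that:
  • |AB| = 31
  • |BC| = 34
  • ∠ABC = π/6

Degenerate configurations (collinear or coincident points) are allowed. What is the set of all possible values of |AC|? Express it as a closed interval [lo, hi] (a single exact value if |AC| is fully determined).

|AB| ∈ {31}
|BC| ∈ {34}
|AC| ∈ {√(2117 - 1054·√(3))}

|AC| = √(2117 - 1054·√(3))  (≈ 17.0710)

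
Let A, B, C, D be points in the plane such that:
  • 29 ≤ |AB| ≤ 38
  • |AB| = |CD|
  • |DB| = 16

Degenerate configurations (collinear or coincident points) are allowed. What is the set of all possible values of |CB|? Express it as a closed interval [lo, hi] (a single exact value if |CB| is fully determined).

|CB| ∈ [13, 54]  (≈ [13.0000, 54.0000])

|AB| ∈ [29, 38]
|BD| ∈ {16}
|CD| ∈ [29, 38]
|AD| ∈ [13, 54]
|BC| ∈ [13, 54]
|AC| ∈ [0, 92]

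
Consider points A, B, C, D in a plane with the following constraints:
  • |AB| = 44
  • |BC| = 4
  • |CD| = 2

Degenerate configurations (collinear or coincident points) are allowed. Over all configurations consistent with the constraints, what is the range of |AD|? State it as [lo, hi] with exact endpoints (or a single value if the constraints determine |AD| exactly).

|AB| ∈ {44}
|BC| ∈ {4}
|CD| ∈ {2}
|AC| ∈ [40, 48]
|BD| ∈ [2, 6]
|AD| ∈ [38, 50]

|AD| ∈ [38, 50]  (≈ [38.0000, 50.0000])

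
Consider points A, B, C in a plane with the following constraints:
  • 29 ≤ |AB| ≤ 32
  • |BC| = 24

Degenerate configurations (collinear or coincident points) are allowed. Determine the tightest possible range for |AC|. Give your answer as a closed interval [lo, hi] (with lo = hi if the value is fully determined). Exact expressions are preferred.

|AC| ∈ [5, 56]  (≈ [5.0000, 56.0000])

|AB| ∈ [29, 32]
|BC| ∈ {24}
|AC| ∈ [5, 56]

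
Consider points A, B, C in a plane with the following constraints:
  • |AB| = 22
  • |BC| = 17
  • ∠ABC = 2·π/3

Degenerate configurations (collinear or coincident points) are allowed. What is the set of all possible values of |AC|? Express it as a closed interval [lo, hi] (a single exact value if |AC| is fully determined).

|AB| ∈ {22}
|BC| ∈ {17}
|AC| ∈ {√(1147)}

|AC| = √(1147)  (≈ 33.8674)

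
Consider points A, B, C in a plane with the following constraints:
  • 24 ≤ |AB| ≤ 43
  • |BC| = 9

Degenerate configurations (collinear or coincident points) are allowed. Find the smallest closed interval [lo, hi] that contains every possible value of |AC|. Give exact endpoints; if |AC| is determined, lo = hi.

|AB| ∈ [24, 43]
|BC| ∈ {9}
|AC| ∈ [15, 52]

|AC| ∈ [15, 52]  (≈ [15.0000, 52.0000])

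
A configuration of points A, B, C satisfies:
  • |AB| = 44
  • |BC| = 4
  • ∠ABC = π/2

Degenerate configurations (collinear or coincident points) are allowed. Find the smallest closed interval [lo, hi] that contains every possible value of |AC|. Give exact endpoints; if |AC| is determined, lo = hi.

|AB| ∈ {44}
|BC| ∈ {4}
|AC| ∈ {4·√(122)}

|AC| = 4·√(122)  (≈ 44.1814)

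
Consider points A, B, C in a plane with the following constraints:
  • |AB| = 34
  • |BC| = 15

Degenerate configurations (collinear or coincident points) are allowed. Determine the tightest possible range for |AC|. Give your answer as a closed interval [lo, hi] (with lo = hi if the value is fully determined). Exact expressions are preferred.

|AB| ∈ {34}
|BC| ∈ {15}
|AC| ∈ [19, 49]

|AC| ∈ [19, 49]  (≈ [19.0000, 49.0000])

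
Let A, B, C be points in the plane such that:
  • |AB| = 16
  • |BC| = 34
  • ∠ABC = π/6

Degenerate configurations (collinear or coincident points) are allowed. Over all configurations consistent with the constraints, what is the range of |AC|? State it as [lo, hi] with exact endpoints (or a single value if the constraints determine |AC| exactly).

|AB| ∈ {16}
|BC| ∈ {34}
|AC| ∈ {2·√(353 - 136·√(3))}

|AC| = 2·√(353 - 136·√(3))  (≈ 21.6740)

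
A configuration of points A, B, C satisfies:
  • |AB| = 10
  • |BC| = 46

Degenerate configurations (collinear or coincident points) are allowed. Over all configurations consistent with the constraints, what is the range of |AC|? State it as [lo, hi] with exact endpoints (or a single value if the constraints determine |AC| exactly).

|AB| ∈ {10}
|BC| ∈ {46}
|AC| ∈ [36, 56]

|AC| ∈ [36, 56]  (≈ [36.0000, 56.0000])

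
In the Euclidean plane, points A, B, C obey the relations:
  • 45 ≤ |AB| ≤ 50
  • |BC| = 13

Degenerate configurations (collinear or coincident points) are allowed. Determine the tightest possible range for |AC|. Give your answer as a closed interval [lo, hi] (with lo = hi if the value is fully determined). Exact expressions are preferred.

|AB| ∈ [45, 50]
|BC| ∈ {13}
|AC| ∈ [32, 63]

|AC| ∈ [32, 63]  (≈ [32.0000, 63.0000])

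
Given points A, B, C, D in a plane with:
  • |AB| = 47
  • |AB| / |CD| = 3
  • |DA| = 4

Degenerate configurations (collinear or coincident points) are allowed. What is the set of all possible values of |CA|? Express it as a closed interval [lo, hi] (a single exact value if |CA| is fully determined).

|AB| ∈ {47}
|AD| ∈ {4}
|CD| ∈ {47/3}
|BD| ∈ [43, 51]
|AC| ∈ [35/3, 59/3]
|BC| ∈ [82/3, 200/3]

|CA| ∈ [35/3, 59/3]  (≈ [11.6667, 19.6667])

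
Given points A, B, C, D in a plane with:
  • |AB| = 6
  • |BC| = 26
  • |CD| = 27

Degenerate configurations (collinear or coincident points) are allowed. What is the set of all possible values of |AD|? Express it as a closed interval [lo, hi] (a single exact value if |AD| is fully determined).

|AD| ∈ [0, 59]  (≈ [0.0000, 59.0000])

|AB| ∈ {6}
|BC| ∈ {26}
|CD| ∈ {27}
|AC| ∈ [20, 32]
|BD| ∈ [1, 53]
|AD| ∈ [0, 59]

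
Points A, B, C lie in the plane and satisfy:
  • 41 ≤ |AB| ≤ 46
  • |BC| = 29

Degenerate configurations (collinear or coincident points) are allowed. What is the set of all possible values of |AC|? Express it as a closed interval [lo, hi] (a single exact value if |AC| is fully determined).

|AB| ∈ [41, 46]
|BC| ∈ {29}
|AC| ∈ [12, 75]

|AC| ∈ [12, 75]  (≈ [12.0000, 75.0000])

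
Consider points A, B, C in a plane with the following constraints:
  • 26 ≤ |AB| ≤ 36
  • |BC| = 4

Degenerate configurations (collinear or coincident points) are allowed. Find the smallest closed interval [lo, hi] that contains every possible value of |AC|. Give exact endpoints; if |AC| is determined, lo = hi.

|AC| ∈ [22, 40]  (≈ [22.0000, 40.0000])

|AB| ∈ [26, 36]
|BC| ∈ {4}
|AC| ∈ [22, 40]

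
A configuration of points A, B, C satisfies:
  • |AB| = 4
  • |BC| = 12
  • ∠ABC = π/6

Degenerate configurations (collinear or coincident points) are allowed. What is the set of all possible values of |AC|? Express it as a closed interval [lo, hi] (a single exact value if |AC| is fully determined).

|AC| = 4·√(10 - 3·√(3))  (≈ 8.7671)

|AB| ∈ {4}
|BC| ∈ {12}
|AC| ∈ {4·√(10 - 3·√(3))}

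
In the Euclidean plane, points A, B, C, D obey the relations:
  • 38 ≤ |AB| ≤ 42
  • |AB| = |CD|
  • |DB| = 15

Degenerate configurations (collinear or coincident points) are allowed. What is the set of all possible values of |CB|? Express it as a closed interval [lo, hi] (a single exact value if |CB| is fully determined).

|CB| ∈ [23, 57]  (≈ [23.0000, 57.0000])

|AB| ∈ [38, 42]
|BD| ∈ {15}
|CD| ∈ [38, 42]
|AD| ∈ [23, 57]
|BC| ∈ [23, 57]
|AC| ∈ [0, 99]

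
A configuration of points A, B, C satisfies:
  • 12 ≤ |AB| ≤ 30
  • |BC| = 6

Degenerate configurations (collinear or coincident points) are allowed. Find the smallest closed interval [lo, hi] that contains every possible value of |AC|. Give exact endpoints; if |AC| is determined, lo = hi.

|AC| ∈ [6, 36]  (≈ [6.0000, 36.0000])

|AB| ∈ [12, 30]
|BC| ∈ {6}
|AC| ∈ [6, 36]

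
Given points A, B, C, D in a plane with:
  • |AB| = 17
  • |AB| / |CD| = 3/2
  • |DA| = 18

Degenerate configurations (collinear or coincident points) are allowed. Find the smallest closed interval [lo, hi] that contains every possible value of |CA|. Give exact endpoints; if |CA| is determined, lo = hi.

|CA| ∈ [20/3, 88/3]  (≈ [6.6667, 29.3333])

|AB| ∈ {17}
|AD| ∈ {18}
|CD| ∈ {34/3}
|BD| ∈ [1, 35]
|AC| ∈ [20/3, 88/3]
|BC| ∈ [0, 139/3]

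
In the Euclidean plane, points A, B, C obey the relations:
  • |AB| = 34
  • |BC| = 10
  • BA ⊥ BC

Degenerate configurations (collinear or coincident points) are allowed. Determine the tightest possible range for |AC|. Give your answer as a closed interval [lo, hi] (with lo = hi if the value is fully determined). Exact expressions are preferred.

|AC| = 2·√(314)  (≈ 35.4401)

|AB| ∈ {34}
|BC| ∈ {10}
|AC| ∈ {2·√(314)}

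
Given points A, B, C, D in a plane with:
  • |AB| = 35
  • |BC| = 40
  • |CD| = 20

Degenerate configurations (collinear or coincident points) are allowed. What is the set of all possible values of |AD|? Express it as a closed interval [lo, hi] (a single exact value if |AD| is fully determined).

|AD| ∈ [0, 95]  (≈ [0.0000, 95.0000])

|AB| ∈ {35}
|BC| ∈ {40}
|CD| ∈ {20}
|AC| ∈ [5, 75]
|BD| ∈ [20, 60]
|AD| ∈ [0, 95]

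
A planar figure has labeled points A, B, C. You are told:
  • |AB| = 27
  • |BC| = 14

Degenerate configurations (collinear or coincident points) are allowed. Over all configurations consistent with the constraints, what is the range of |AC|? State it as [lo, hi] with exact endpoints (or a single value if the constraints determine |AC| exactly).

|AB| ∈ {27}
|BC| ∈ {14}
|AC| ∈ [13, 41]

|AC| ∈ [13, 41]  (≈ [13.0000, 41.0000])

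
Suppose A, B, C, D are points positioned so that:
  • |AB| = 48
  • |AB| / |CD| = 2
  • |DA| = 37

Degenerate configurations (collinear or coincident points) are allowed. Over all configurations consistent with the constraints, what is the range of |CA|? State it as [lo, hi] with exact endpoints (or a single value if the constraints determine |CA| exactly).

|AB| ∈ {48}
|AD| ∈ {37}
|CD| ∈ {24}
|BD| ∈ [11, 85]
|AC| ∈ [13, 61]
|BC| ∈ [0, 109]

|CA| ∈ [13, 61]  (≈ [13.0000, 61.0000])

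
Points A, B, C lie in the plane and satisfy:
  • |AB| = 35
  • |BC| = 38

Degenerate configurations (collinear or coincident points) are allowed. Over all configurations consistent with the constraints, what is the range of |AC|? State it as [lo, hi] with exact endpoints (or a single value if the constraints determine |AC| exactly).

|AB| ∈ {35}
|BC| ∈ {38}
|AC| ∈ [3, 73]

|AC| ∈ [3, 73]  (≈ [3.0000, 73.0000])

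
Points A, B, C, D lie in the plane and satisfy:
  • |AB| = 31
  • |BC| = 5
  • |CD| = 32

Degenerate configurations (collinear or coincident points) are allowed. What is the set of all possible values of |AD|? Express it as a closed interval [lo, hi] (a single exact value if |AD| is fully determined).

|AB| ∈ {31}
|BC| ∈ {5}
|CD| ∈ {32}
|AC| ∈ [26, 36]
|BD| ∈ [27, 37]
|AD| ∈ [0, 68]

|AD| ∈ [0, 68]  (≈ [0.0000, 68.0000])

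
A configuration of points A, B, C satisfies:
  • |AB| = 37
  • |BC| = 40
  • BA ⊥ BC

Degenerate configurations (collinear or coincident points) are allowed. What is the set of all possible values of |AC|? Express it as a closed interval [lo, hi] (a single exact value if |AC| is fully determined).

|AB| ∈ {37}
|BC| ∈ {40}
|AC| ∈ {√(2969)}

|AC| = √(2969)  (≈ 54.4885)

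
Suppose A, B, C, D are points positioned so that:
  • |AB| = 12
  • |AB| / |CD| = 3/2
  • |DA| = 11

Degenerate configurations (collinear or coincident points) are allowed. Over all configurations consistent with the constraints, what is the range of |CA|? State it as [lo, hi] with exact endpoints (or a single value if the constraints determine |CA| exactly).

|CA| ∈ [3, 19]  (≈ [3.0000, 19.0000])

|AB| ∈ {12}
|AD| ∈ {11}
|CD| ∈ {8}
|BD| ∈ [1, 23]
|AC| ∈ [3, 19]
|BC| ∈ [0, 31]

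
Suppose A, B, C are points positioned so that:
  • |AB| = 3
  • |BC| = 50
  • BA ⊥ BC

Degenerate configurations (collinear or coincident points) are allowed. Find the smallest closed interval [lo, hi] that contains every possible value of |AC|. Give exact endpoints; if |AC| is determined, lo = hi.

|AB| ∈ {3}
|BC| ∈ {50}
|AC| ∈ {√(2509)}

|AC| = √(2509)  (≈ 50.0899)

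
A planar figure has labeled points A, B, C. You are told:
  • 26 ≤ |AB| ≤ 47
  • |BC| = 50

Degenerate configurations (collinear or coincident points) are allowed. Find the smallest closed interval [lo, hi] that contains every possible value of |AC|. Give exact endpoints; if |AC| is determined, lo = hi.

|AB| ∈ [26, 47]
|BC| ∈ {50}
|AC| ∈ [3, 97]

|AC| ∈ [3, 97]  (≈ [3.0000, 97.0000])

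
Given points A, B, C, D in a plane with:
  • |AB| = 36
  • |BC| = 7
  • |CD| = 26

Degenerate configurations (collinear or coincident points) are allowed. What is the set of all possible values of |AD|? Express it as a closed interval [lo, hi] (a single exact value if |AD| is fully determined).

|AD| ∈ [3, 69]  (≈ [3.0000, 69.0000])

|AB| ∈ {36}
|BC| ∈ {7}
|CD| ∈ {26}
|AC| ∈ [29, 43]
|BD| ∈ [19, 33]
|AD| ∈ [3, 69]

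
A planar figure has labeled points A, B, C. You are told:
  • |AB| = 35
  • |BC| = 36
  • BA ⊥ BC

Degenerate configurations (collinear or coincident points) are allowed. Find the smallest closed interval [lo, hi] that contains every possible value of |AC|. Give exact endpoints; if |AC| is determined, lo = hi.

|AC| = √(2521)  (≈ 50.2096)

|AB| ∈ {35}
|BC| ∈ {36}
|AC| ∈ {√(2521)}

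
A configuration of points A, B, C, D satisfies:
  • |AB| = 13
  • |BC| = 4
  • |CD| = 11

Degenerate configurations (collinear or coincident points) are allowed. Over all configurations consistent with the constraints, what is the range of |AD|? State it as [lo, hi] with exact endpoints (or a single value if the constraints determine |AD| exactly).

|AB| ∈ {13}
|BC| ∈ {4}
|CD| ∈ {11}
|AC| ∈ [9, 17]
|BD| ∈ [7, 15]
|AD| ∈ [0, 28]

|AD| ∈ [0, 28]  (≈ [0.0000, 28.0000])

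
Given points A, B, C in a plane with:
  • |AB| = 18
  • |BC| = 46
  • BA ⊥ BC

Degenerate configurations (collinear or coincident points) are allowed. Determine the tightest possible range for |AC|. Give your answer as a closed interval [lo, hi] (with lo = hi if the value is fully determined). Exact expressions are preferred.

|AB| ∈ {18}
|BC| ∈ {46}
|AC| ∈ {2·√(610)}

|AC| = 2·√(610)  (≈ 49.3964)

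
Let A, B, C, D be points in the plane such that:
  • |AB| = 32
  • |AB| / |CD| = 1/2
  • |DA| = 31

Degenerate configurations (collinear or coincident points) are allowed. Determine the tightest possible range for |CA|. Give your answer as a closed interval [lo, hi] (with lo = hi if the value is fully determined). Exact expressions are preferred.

|AB| ∈ {32}
|AD| ∈ {31}
|CD| ∈ {64}
|BD| ∈ [1, 63]
|AC| ∈ [33, 95]
|BC| ∈ [1, 127]

|CA| ∈ [33, 95]  (≈ [33.0000, 95.0000])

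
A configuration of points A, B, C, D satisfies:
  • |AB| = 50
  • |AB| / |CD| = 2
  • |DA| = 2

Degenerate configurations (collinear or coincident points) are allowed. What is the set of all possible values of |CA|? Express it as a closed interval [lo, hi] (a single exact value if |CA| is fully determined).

|CA| ∈ [23, 27]  (≈ [23.0000, 27.0000])

|AB| ∈ {50}
|AD| ∈ {2}
|CD| ∈ {25}
|BD| ∈ [48, 52]
|AC| ∈ [23, 27]
|BC| ∈ [23, 77]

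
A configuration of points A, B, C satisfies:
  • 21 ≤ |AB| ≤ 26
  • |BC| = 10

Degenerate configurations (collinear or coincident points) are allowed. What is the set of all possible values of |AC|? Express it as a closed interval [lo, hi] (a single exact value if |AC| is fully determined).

|AC| ∈ [11, 36]  (≈ [11.0000, 36.0000])

|AB| ∈ [21, 26]
|BC| ∈ {10}
|AC| ∈ [11, 36]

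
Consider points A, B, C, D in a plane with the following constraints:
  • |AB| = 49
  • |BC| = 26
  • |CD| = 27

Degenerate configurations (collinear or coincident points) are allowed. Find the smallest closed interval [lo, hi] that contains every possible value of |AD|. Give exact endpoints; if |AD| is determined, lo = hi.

|AB| ∈ {49}
|BC| ∈ {26}
|CD| ∈ {27}
|AC| ∈ [23, 75]
|BD| ∈ [1, 53]
|AD| ∈ [0, 102]

|AD| ∈ [0, 102]  (≈ [0.0000, 102.0000])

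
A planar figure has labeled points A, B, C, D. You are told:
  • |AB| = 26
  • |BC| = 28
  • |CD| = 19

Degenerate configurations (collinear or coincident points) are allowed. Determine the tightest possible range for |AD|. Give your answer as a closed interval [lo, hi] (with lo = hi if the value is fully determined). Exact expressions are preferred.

|AB| ∈ {26}
|BC| ∈ {28}
|CD| ∈ {19}
|AC| ∈ [2, 54]
|BD| ∈ [9, 47]
|AD| ∈ [0, 73]

|AD| ∈ [0, 73]  (≈ [0.0000, 73.0000])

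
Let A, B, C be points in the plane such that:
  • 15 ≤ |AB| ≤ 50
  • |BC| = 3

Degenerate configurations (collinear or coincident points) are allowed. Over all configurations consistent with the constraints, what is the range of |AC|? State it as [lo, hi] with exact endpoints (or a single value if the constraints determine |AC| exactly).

|AC| ∈ [12, 53]  (≈ [12.0000, 53.0000])

|AB| ∈ [15, 50]
|BC| ∈ {3}
|AC| ∈ [12, 53]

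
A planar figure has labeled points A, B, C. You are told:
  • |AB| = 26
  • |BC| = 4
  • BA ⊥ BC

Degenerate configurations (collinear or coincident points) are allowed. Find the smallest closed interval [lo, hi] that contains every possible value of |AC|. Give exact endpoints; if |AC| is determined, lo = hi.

|AC| = 2·√(173)  (≈ 26.3059)

|AB| ∈ {26}
|BC| ∈ {4}
|AC| ∈ {2·√(173)}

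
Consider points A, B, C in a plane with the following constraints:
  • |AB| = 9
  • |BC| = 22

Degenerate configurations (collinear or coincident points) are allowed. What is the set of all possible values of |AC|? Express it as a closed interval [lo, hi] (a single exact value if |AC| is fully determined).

|AB| ∈ {9}
|BC| ∈ {22}
|AC| ∈ [13, 31]

|AC| ∈ [13, 31]  (≈ [13.0000, 31.0000])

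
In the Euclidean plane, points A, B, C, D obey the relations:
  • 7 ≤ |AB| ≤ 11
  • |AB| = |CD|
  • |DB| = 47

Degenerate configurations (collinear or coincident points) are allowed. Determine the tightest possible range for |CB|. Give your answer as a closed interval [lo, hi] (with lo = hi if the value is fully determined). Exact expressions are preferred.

|CB| ∈ [36, 58]  (≈ [36.0000, 58.0000])

|AB| ∈ [7, 11]
|BD| ∈ {47}
|CD| ∈ [7, 11]
|AD| ∈ [36, 58]
|BC| ∈ [36, 58]
|AC| ∈ [25, 69]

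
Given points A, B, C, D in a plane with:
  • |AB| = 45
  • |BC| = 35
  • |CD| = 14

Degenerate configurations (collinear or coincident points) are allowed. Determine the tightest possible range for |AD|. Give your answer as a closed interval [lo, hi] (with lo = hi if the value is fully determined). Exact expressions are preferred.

|AB| ∈ {45}
|BC| ∈ {35}
|CD| ∈ {14}
|AC| ∈ [10, 80]
|BD| ∈ [21, 49]
|AD| ∈ [0, 94]

|AD| ∈ [0, 94]  (≈ [0.0000, 94.0000])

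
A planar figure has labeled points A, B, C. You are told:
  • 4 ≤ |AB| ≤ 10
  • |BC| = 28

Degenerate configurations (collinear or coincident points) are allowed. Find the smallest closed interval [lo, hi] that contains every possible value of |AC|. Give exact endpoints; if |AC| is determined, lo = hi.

|AC| ∈ [18, 38]  (≈ [18.0000, 38.0000])

|AB| ∈ [4, 10]
|BC| ∈ {28}
|AC| ∈ [18, 38]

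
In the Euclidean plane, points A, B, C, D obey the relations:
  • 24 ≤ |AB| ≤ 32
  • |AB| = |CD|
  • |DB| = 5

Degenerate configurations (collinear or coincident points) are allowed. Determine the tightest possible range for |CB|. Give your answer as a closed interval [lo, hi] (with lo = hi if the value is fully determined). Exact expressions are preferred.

|CB| ∈ [19, 37]  (≈ [19.0000, 37.0000])

|AB| ∈ [24, 32]
|BD| ∈ {5}
|CD| ∈ [24, 32]
|AD| ∈ [19, 37]
|BC| ∈ [19, 37]
|AC| ∈ [0, 69]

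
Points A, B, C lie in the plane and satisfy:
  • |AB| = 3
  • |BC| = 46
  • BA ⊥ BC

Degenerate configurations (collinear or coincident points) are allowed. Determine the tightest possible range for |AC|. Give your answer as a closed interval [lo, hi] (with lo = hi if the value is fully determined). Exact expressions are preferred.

|AB| ∈ {3}
|BC| ∈ {46}
|AC| ∈ {5·√(85)}

|AC| = 5·√(85)  (≈ 46.0977)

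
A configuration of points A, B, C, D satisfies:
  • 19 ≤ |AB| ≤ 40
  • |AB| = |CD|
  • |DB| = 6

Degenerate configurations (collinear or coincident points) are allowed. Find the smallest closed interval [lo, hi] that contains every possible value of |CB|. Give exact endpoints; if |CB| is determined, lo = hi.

|AB| ∈ [19, 40]
|BD| ∈ {6}
|CD| ∈ [19, 40]
|AD| ∈ [13, 46]
|BC| ∈ [13, 46]
|AC| ∈ [0, 86]

|CB| ∈ [13, 46]  (≈ [13.0000, 46.0000])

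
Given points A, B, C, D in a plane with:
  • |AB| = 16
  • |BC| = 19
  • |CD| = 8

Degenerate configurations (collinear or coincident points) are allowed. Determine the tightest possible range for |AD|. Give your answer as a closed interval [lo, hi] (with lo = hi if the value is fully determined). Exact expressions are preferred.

|AD| ∈ [0, 43]  (≈ [0.0000, 43.0000])

|AB| ∈ {16}
|BC| ∈ {19}
|CD| ∈ {8}
|AC| ∈ [3, 35]
|BD| ∈ [11, 27]
|AD| ∈ [0, 43]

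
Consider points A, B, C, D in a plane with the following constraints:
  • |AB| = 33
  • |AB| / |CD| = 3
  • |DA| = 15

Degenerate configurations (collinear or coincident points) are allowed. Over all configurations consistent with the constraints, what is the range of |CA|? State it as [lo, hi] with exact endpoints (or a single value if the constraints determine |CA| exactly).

|AB| ∈ {33}
|AD| ∈ {15}
|CD| ∈ {11}
|BD| ∈ [18, 48]
|AC| ∈ [4, 26]
|BC| ∈ [7, 59]

|CA| ∈ [4, 26]  (≈ [4.0000, 26.0000])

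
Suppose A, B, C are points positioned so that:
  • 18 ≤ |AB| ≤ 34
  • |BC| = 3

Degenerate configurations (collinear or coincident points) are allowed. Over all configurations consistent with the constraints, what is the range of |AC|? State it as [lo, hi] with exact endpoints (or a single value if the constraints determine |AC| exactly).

|AB| ∈ [18, 34]
|BC| ∈ {3}
|AC| ∈ [15, 37]

|AC| ∈ [15, 37]  (≈ [15.0000, 37.0000])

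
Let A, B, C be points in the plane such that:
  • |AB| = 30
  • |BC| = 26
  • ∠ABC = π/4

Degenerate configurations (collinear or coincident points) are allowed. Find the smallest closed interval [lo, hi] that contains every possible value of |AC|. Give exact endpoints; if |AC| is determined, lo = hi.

|AC| = 2·√(394 - 195·√(2))  (≈ 21.7466)

|AB| ∈ {30}
|BC| ∈ {26}
|AC| ∈ {2·√(394 - 195·√(2))}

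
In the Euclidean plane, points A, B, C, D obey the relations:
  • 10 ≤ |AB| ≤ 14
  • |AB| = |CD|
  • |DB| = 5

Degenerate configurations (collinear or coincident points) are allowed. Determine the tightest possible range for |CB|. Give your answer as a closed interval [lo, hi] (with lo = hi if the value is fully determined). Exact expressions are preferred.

|CB| ∈ [5, 19]  (≈ [5.0000, 19.0000])

|AB| ∈ [10, 14]
|BD| ∈ {5}
|CD| ∈ [10, 14]
|AD| ∈ [5, 19]
|BC| ∈ [5, 19]
|AC| ∈ [0, 33]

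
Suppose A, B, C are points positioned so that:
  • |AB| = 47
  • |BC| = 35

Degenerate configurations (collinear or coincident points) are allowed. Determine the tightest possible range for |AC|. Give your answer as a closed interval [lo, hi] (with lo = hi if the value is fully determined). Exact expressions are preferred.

|AC| ∈ [12, 82]  (≈ [12.0000, 82.0000])

|AB| ∈ {47}
|BC| ∈ {35}
|AC| ∈ [12, 82]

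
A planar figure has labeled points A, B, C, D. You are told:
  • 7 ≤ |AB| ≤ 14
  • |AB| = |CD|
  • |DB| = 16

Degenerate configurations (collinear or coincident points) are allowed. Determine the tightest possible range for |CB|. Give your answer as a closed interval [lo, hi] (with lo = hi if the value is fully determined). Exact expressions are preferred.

|AB| ∈ [7, 14]
|BD| ∈ {16}
|CD| ∈ [7, 14]
|AD| ∈ [2, 30]
|BC| ∈ [2, 30]
|AC| ∈ [0, 44]

|CB| ∈ [2, 30]  (≈ [2.0000, 30.0000])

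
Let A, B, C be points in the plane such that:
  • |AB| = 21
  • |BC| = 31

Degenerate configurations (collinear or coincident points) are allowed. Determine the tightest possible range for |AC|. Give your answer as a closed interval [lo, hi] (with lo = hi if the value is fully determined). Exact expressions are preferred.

|AC| ∈ [10, 52]  (≈ [10.0000, 52.0000])

|AB| ∈ {21}
|BC| ∈ {31}
|AC| ∈ [10, 52]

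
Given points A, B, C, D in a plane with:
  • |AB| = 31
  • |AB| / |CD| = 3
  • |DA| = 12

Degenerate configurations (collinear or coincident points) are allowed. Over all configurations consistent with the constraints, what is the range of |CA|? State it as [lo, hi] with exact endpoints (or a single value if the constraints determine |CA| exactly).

|AB| ∈ {31}
|AD| ∈ {12}
|CD| ∈ {31/3}
|BD| ∈ [19, 43]
|AC| ∈ [5/3, 67/3]
|BC| ∈ [26/3, 160/3]

|CA| ∈ [5/3, 67/3]  (≈ [1.6667, 22.3333])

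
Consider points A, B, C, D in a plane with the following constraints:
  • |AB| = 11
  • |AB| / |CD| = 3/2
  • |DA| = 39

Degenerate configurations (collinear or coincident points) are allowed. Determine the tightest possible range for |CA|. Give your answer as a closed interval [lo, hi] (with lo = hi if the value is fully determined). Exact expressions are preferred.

|CA| ∈ [95/3, 139/3]  (≈ [31.6667, 46.3333])

|AB| ∈ {11}
|AD| ∈ {39}
|CD| ∈ {22/3}
|BD| ∈ [28, 50]
|AC| ∈ [95/3, 139/3]
|BC| ∈ [62/3, 172/3]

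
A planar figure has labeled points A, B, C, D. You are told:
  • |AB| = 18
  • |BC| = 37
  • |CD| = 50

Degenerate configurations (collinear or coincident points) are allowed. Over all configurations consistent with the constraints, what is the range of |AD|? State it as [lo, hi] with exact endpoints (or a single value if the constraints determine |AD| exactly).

|AD| ∈ [0, 105]  (≈ [0.0000, 105.0000])

|AB| ∈ {18}
|BC| ∈ {37}
|CD| ∈ {50}
|AC| ∈ [19, 55]
|BD| ∈ [13, 87]
|AD| ∈ [0, 105]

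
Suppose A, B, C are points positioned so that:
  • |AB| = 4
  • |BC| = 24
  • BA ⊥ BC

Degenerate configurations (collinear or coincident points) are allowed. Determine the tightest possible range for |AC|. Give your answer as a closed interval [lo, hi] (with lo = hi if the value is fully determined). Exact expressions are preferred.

|AC| = 4·√(37)  (≈ 24.3311)

|AB| ∈ {4}
|BC| ∈ {24}
|AC| ∈ {4·√(37)}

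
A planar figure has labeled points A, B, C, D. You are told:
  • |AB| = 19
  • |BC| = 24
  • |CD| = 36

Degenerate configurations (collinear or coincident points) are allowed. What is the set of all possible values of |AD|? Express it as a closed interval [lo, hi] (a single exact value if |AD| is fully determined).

|AD| ∈ [0, 79]  (≈ [0.0000, 79.0000])

|AB| ∈ {19}
|BC| ∈ {24}
|CD| ∈ {36}
|AC| ∈ [5, 43]
|BD| ∈ [12, 60]
|AD| ∈ [0, 79]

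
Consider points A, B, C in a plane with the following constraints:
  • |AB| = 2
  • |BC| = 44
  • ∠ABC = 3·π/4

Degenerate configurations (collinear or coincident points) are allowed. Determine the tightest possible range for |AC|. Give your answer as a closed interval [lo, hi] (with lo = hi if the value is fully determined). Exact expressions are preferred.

|AB| ∈ {2}
|BC| ∈ {44}
|AC| ∈ {2·√(22·√(2) + 485)}

|AC| = 2·√(22·√(2) + 485)  (≈ 45.4362)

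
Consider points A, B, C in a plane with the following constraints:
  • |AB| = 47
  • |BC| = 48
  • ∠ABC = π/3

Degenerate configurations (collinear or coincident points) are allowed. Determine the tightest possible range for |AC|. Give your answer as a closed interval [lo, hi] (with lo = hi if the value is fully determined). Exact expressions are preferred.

|AC| = √(2257)  (≈ 47.5079)

|AB| ∈ {47}
|BC| ∈ {48}
|AC| ∈ {√(2257)}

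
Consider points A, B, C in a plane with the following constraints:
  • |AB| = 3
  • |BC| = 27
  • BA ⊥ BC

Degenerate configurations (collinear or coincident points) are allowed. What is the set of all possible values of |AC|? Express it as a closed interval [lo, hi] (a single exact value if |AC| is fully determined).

|AC| = 3·√(82)  (≈ 27.1662)

|AB| ∈ {3}
|BC| ∈ {27}
|AC| ∈ {3·√(82)}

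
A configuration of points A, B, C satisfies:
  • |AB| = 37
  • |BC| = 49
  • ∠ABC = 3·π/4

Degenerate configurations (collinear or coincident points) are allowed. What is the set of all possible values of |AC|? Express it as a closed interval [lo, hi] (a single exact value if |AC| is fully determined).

|AB| ∈ {37}
|BC| ∈ {49}
|AC| ∈ {√(1813·√(2) + 3770)}

|AC| = √(1813·√(2) + 3770)  (≈ 79.5862)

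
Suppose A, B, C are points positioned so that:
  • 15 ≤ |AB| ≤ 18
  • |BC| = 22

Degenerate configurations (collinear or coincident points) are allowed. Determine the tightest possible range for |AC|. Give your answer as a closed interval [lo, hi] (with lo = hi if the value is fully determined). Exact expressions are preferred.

|AC| ∈ [4, 40]  (≈ [4.0000, 40.0000])

|AB| ∈ [15, 18]
|BC| ∈ {22}
|AC| ∈ [4, 40]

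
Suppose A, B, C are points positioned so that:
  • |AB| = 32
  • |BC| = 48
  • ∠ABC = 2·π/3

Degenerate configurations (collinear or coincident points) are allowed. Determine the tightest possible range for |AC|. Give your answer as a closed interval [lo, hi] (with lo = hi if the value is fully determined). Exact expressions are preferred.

|AB| ∈ {32}
|BC| ∈ {48}
|AC| ∈ {16·√(19)}

|AC| = 16·√(19)  (≈ 69.7424)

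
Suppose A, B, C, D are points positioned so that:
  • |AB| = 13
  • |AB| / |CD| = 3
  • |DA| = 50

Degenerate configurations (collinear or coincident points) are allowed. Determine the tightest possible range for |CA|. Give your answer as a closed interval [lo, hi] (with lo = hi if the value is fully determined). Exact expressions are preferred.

|AB| ∈ {13}
|AD| ∈ {50}
|CD| ∈ {13/3}
|BD| ∈ [37, 63]
|AC| ∈ [137/3, 163/3]
|BC| ∈ [98/3, 202/3]

|CA| ∈ [137/3, 163/3]  (≈ [45.6667, 54.3333])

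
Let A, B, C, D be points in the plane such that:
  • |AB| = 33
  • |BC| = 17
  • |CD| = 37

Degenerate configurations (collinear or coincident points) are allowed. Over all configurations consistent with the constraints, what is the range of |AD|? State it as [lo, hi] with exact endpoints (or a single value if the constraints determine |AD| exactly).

|AB| ∈ {33}
|BC| ∈ {17}
|CD| ∈ {37}
|AC| ∈ [16, 50]
|BD| ∈ [20, 54]
|AD| ∈ [0, 87]

|AD| ∈ [0, 87]  (≈ [0.0000, 87.0000])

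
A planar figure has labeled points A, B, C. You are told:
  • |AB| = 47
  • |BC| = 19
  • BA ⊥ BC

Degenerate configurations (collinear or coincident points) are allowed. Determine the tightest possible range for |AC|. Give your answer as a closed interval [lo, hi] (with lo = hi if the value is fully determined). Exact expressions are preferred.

|AB| ∈ {47}
|BC| ∈ {19}
|AC| ∈ {√(2570)}

|AC| = √(2570)  (≈ 50.6952)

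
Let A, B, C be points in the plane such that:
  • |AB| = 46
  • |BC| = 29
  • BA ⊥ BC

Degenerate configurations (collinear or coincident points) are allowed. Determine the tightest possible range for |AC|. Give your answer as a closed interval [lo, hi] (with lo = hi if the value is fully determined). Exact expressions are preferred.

|AB| ∈ {46}
|BC| ∈ {29}
|AC| ∈ {√(2957)}

|AC| = √(2957)  (≈ 54.3783)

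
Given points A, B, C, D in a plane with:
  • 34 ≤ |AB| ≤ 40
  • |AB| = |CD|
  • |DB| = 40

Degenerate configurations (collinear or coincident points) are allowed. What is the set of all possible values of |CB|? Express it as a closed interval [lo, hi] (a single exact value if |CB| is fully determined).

|AB| ∈ [34, 40]
|BD| ∈ {40}
|CD| ∈ [34, 40]
|AD| ∈ [0, 80]
|BC| ∈ [0, 80]
|AC| ∈ [0, 120]

|CB| ∈ [0, 80]  (≈ [0.0000, 80.0000])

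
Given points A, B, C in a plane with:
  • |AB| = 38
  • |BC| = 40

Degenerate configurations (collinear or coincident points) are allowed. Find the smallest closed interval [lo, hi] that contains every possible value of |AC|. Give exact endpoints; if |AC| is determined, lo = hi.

|AC| ∈ [2, 78]  (≈ [2.0000, 78.0000])

|AB| ∈ {38}
|BC| ∈ {40}
|AC| ∈ [2, 78]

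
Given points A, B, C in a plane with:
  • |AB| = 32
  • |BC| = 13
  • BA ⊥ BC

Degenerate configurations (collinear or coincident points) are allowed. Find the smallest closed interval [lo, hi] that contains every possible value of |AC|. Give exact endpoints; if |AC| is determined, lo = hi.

|AC| = √(1193)  (≈ 34.5398)

|AB| ∈ {32}
|BC| ∈ {13}
|AC| ∈ {√(1193)}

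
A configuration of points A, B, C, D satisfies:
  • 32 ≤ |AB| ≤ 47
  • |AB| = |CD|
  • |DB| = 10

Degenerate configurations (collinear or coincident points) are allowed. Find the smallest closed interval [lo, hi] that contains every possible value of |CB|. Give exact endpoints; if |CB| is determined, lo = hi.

|AB| ∈ [32, 47]
|BD| ∈ {10}
|CD| ∈ [32, 47]
|AD| ∈ [22, 57]
|BC| ∈ [22, 57]
|AC| ∈ [0, 104]

|CB| ∈ [22, 57]  (≈ [22.0000, 57.0000])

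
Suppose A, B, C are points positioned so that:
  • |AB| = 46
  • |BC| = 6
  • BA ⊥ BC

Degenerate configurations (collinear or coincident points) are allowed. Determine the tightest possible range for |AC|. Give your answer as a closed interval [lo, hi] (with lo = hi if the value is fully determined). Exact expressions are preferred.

|AB| ∈ {46}
|BC| ∈ {6}
|AC| ∈ {2·√(538)}

|AC| = 2·√(538)  (≈ 46.3897)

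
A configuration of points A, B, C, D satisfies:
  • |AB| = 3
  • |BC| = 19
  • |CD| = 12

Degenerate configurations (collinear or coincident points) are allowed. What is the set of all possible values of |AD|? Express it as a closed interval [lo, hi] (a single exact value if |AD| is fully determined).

|AB| ∈ {3}
|BC| ∈ {19}
|CD| ∈ {12}
|AC| ∈ [16, 22]
|BD| ∈ [7, 31]
|AD| ∈ [4, 34]

|AD| ∈ [4, 34]  (≈ [4.0000, 34.0000])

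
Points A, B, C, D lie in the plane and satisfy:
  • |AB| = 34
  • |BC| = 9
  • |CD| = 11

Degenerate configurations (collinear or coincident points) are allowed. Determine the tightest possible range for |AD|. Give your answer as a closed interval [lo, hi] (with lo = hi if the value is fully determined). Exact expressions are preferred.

|AD| ∈ [14, 54]  (≈ [14.0000, 54.0000])

|AB| ∈ {34}
|BC| ∈ {9}
|CD| ∈ {11}
|AC| ∈ [25, 43]
|BD| ∈ [2, 20]
|AD| ∈ [14, 54]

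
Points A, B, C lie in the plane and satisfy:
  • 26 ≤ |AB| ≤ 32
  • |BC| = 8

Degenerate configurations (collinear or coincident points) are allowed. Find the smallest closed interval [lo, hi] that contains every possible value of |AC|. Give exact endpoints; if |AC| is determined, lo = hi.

|AB| ∈ [26, 32]
|BC| ∈ {8}
|AC| ∈ [18, 40]

|AC| ∈ [18, 40]  (≈ [18.0000, 40.0000])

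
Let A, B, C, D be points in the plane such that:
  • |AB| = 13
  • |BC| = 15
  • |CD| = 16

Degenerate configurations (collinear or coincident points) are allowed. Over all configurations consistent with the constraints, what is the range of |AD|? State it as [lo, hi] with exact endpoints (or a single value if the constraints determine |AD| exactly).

|AB| ∈ {13}
|BC| ∈ {15}
|CD| ∈ {16}
|AC| ∈ [2, 28]
|BD| ∈ [1, 31]
|AD| ∈ [0, 44]

|AD| ∈ [0, 44]  (≈ [0.0000, 44.0000])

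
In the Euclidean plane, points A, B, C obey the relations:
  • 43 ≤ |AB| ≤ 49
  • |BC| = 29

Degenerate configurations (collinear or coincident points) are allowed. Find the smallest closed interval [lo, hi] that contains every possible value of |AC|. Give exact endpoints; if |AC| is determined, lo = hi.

|AC| ∈ [14, 78]  (≈ [14.0000, 78.0000])

|AB| ∈ [43, 49]
|BC| ∈ {29}
|AC| ∈ [14, 78]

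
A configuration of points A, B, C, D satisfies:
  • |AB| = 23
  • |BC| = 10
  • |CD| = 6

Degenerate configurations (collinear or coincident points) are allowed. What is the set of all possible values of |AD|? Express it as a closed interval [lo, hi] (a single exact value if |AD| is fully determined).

|AD| ∈ [7, 39]  (≈ [7.0000, 39.0000])

|AB| ∈ {23}
|BC| ∈ {10}
|CD| ∈ {6}
|AC| ∈ [13, 33]
|BD| ∈ [4, 16]
|AD| ∈ [7, 39]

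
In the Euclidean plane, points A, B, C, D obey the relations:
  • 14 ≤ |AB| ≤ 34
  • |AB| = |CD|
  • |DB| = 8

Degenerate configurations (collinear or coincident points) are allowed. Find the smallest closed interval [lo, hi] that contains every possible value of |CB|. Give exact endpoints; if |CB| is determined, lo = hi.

|AB| ∈ [14, 34]
|BD| ∈ {8}
|CD| ∈ [14, 34]
|AD| ∈ [6, 42]
|BC| ∈ [6, 42]
|AC| ∈ [0, 76]

|CB| ∈ [6, 42]  (≈ [6.0000, 42.0000])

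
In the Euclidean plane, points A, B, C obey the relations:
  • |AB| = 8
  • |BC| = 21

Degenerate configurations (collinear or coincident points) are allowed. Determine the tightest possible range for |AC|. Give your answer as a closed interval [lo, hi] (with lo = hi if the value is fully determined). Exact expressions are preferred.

|AB| ∈ {8}
|BC| ∈ {21}
|AC| ∈ [13, 29]

|AC| ∈ [13, 29]  (≈ [13.0000, 29.0000])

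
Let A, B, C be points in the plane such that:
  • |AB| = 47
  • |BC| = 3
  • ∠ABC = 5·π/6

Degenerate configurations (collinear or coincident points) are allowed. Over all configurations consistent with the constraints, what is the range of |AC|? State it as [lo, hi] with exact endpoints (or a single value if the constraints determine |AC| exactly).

|AB| ∈ {47}
|BC| ∈ {3}
|AC| ∈ {√(141·√(3) + 2218)}

|AC| = √(141·√(3) + 2218)  (≈ 49.6208)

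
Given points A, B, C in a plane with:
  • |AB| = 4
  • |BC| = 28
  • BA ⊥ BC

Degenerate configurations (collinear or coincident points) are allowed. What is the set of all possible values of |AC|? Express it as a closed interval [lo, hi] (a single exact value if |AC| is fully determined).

|AC| = 20·√(2)  (≈ 28.2843)

|AB| ∈ {4}
|BC| ∈ {28}
|AC| ∈ {20·√(2)}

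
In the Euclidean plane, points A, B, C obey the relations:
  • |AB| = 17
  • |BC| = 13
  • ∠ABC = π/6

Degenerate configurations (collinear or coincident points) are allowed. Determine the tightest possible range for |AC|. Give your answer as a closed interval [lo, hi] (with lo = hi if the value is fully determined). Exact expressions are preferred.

|AB| ∈ {17}
|BC| ∈ {13}
|AC| ∈ {√(458 - 221·√(3))}

|AC| = √(458 - 221·√(3))  (≈ 8.6728)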